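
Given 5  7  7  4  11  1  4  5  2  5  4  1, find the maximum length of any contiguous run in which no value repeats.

[5] len 1
[5, 7] len 2
[7] len 1
[7, 4] len 2
[7, 4, 11] len 3
[7, 4, 11, 1] len 4
[11, 1, 4] len 3
[11, 1, 4, 5] len 4
[11, 1, 4, 5, 2] len 5
[2, 5] len 2
[2, 5, 4] len 3
[2, 5, 4, 1] len 4
Longest all-distinct length: 5.

5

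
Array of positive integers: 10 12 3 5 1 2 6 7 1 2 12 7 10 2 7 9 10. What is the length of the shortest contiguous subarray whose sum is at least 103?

17

add 10: running sum 10 < 103
add 12: running sum 22 < 103
add 3: running sum 25 < 103
add 5: running sum 30 < 103
add 1: running sum 31 < 103
add 2: running sum 33 < 103
add 6: running sum 39 < 103
add 7: running sum 46 < 103
add 1: running sum 47 < 103
add 2: running sum 49 < 103
add 12: running sum 61 < 103
add 7: running sum 68 < 103
add 10: running sum 78 < 103
add 2: running sum 80 < 103
add 7: running sum 87 < 103
add 9: running sum 96 < 103
end 16: [10, 12, 3, 5, 1, 2, 6, 7, 1, 2, 12, 7, 10, 2, 7, 9, 10] sum 106, len 17
Shortest qualifying length: 17.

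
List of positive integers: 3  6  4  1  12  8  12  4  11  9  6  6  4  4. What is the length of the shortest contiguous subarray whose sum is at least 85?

Extend right; whenever the sum reaches 85, record the length and shrink from the left:
add 3: running sum 3 < 85
add 6: running sum 9 < 85
add 4: running sum 13 < 85
add 1: running sum 14 < 85
add 12: running sum 26 < 85
add 8: running sum 34 < 85
add 12: running sum 46 < 85
add 4: running sum 50 < 85
add 11: running sum 61 < 85
add 9: running sum 70 < 85
add 6: running sum 76 < 85
add 6: running sum 82 < 85
end 12: [3, 6, 4, 1, 12, 8, 12, 4, 11, 9, 6, 6, 4] sum 86, len 13
end 13: [6, 4, 1, 12, 8, 12, 4, 11, 9, 6, 6, 4, 4] sum 87, len 13
Shortest qualifying length: 13.

13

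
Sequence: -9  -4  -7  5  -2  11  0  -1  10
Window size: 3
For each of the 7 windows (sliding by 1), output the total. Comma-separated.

(-9, -4, -7) → sum -20
(-4, -7, 5) → sum -6
(-7, 5, -2) → sum -4
(5, -2, 11) → sum 14
(-2, 11, 0) → sum 9
(11, 0, -1) → sum 10
(0, -1, 10) → sum 9

-20, -6, -4, 14, 9, 10, 9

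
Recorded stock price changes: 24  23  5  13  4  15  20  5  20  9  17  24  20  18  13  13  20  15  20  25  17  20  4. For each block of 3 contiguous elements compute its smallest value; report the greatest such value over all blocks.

18

[24, 23, 5] → min 5
[23, 5, 13] → min 5
[5, 13, 4] → min 4
[13, 4, 15] → min 4
[4, 15, 20] → min 4
[15, 20, 5] → min 5
[20, 5, 20] → min 5
[5, 20, 9] → min 5
[20, 9, 17] → min 9
[9, 17, 24] → min 9
[17, 24, 20] → min 17
[24, 20, 18] → min 18
[20, 18, 13] → min 13
[18, 13, 13] → min 13
[13, 13, 20] → min 13
[13, 20, 15] → min 13
[20, 15, 20] → min 15
[15, 20, 25] → min 15
[20, 25, 17] → min 17
[25, 17, 20] → min 17
[17, 20, 4] → min 4
Greatest of these is 18.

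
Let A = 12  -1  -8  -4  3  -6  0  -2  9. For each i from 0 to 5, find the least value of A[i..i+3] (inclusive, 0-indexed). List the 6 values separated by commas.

Sliding a size-4 window across the 9 values:
12 -1 -8 -4 → min -8
-1 -8 -4 3 → min -8
-8 -4 3 -6 → min -8
-4 3 -6 0 → min -6
3 -6 0 -2 → min -6
-6 0 -2 9 → min -6

-8, -8, -8, -6, -6, -6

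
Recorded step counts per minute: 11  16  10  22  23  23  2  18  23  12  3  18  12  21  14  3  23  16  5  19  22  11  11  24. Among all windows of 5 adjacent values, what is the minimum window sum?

[11, 16, 10, 22, 23] → sum 82
[16, 10, 22, 23, 23] → sum 94
[10, 22, 23, 23, 2] → sum 80
[22, 23, 23, 2, 18] → sum 88
[23, 23, 2, 18, 23] → sum 89
[23, 2, 18, 23, 12] → sum 78
[2, 18, 23, 12, 3] → sum 58
[18, 23, 12, 3, 18] → sum 74
[23, 12, 3, 18, 12] → sum 68
[12, 3, 18, 12, 21] → sum 66
[3, 18, 12, 21, 14] → sum 68
[18, 12, 21, 14, 3] → sum 68
[12, 21, 14, 3, 23] → sum 73
[21, 14, 3, 23, 16] → sum 77
[14, 3, 23, 16, 5] → sum 61
[3, 23, 16, 5, 19] → sum 66
[23, 16, 5, 19, 22] → sum 85
[16, 5, 19, 22, 11] → sum 73
[5, 19, 22, 11, 11] → sum 68
[19, 22, 11, 11, 24] → sum 87
Minimum of these is 58.

58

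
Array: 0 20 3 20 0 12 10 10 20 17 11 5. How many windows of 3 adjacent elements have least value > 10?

[0, 20, 3] → min 0
[20, 3, 20] → min 3
[3, 20, 0] → min 0
[20, 0, 12] → min 0
[0, 12, 10] → min 0
[12, 10, 10] → min 10
[10, 10, 20] → min 10
[10, 20, 17] → min 10
[20, 17, 11] → min 11  > 10 ✓
[17, 11, 5] → min 5
1 window satisfy the condition.

1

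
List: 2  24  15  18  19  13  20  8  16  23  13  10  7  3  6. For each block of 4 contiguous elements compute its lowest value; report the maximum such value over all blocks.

15

[2, 24, 15, 18] → min 2
[24, 15, 18, 19] → min 15
[15, 18, 19, 13] → min 13
[18, 19, 13, 20] → min 13
[19, 13, 20, 8] → min 8
[13, 20, 8, 16] → min 8
[20, 8, 16, 23] → min 8
[8, 16, 23, 13] → min 8
[16, 23, 13, 10] → min 10
[23, 13, 10, 7] → min 7
[13, 10, 7, 3] → min 3
[10, 7, 3, 6] → min 3
Maximum of these is 15.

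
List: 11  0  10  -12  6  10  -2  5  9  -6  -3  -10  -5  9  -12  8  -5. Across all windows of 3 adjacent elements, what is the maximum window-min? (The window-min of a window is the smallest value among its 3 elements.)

Window mins for each of the 15 positions:
11 0 10 → min 0
0 10 -12 → min -12
10 -12 6 → min -12
-12 6 10 → min -12
6 10 -2 → min -2
10 -2 5 → min -2
-2 5 9 → min -2
5 9 -6 → min -6
9 -6 -3 → min -6
-6 -3 -10 → min -10
-3 -10 -5 → min -10
-10 -5 9 → min -10
-5 9 -12 → min -12
9 -12 8 → min -12
-12 8 -5 → min -12
Maximum of these is 0.

0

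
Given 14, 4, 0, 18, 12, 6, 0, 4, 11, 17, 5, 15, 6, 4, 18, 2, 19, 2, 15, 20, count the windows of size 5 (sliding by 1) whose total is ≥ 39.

12

(14, 4, 0, 18, 12) → sum 48  ≥ 39 ✓
(4, 0, 18, 12, 6) → sum 40  ≥ 39 ✓
(0, 18, 12, 6, 0) → sum 36
(18, 12, 6, 0, 4) → sum 40  ≥ 39 ✓
(12, 6, 0, 4, 11) → sum 33
(6, 0, 4, 11, 17) → sum 38
(0, 4, 11, 17, 5) → sum 37
(4, 11, 17, 5, 15) → sum 52  ≥ 39 ✓
(11, 17, 5, 15, 6) → sum 54  ≥ 39 ✓
(17, 5, 15, 6, 4) → sum 47  ≥ 39 ✓
(5, 15, 6, 4, 18) → sum 48  ≥ 39 ✓
(15, 6, 4, 18, 2) → sum 45  ≥ 39 ✓
(6, 4, 18, 2, 19) → sum 49  ≥ 39 ✓
(4, 18, 2, 19, 2) → sum 45  ≥ 39 ✓
(18, 2, 19, 2, 15) → sum 56  ≥ 39 ✓
(2, 19, 2, 15, 20) → sum 58  ≥ 39 ✓
12 windows satisfy the condition.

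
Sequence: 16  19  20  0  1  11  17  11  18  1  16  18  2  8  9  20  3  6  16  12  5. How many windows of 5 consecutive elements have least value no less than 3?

4

16 19 20 0 1 → min 0
19 20 0 1 11 → min 0
20 0 1 11 17 → min 0
0 1 11 17 11 → min 0
1 11 17 11 18 → min 1
11 17 11 18 1 → min 1
17 11 18 1 16 → min 1
11 18 1 16 18 → min 1
18 1 16 18 2 → min 1
1 16 18 2 8 → min 1
16 18 2 8 9 → min 2
18 2 8 9 20 → min 2
2 8 9 20 3 → min 2
8 9 20 3 6 → min 3  ≥ 3 ✓
9 20 3 6 16 → min 3  ≥ 3 ✓
20 3 6 16 12 → min 3  ≥ 3 ✓
3 6 16 12 5 → min 3  ≥ 3 ✓
4 windows satisfy the condition.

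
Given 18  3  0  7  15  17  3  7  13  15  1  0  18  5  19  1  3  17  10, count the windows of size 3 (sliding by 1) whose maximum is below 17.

6

[18, 3, 0] → max 18
[3, 0, 7] → max 7  < 17 ✓
[0, 7, 15] → max 15  < 17 ✓
[7, 15, 17] → max 17
[15, 17, 3] → max 17
[17, 3, 7] → max 17
[3, 7, 13] → max 13  < 17 ✓
[7, 13, 15] → max 15  < 17 ✓
[13, 15, 1] → max 15  < 17 ✓
[15, 1, 0] → max 15  < 17 ✓
[1, 0, 18] → max 18
[0, 18, 5] → max 18
[18, 5, 19] → max 19
[5, 19, 1] → max 19
[19, 1, 3] → max 19
[1, 3, 17] → max 17
[3, 17, 10] → max 17
6 windows satisfy the condition.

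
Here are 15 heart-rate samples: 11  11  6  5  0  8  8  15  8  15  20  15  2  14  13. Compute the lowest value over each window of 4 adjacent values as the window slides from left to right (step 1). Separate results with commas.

5, 0, 0, 0, 0, 8, 8, 8, 8, 2, 2, 2

[11, 11, 6, 5] → min 5
[11, 6, 5, 0] → min 0
[6, 5, 0, 8] → min 0
[5, 0, 8, 8] → min 0
[0, 8, 8, 15] → min 0
[8, 8, 15, 8] → min 8
[8, 15, 8, 15] → min 8
[15, 8, 15, 20] → min 8
[8, 15, 20, 15] → min 8
[15, 20, 15, 2] → min 2
[20, 15, 2, 14] → min 2
[15, 2, 14, 13] → min 2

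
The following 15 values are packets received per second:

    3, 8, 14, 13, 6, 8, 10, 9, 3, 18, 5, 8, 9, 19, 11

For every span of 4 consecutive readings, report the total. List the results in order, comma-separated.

Sliding a size-4 window across the 15 values:
[3, 8, 14, 13] → sum 38
[8, 14, 13, 6] → sum 41
[14, 13, 6, 8] → sum 41
[13, 6, 8, 10] → sum 37
[6, 8, 10, 9] → sum 33
[8, 10, 9, 3] → sum 30
[10, 9, 3, 18] → sum 40
[9, 3, 18, 5] → sum 35
[3, 18, 5, 8] → sum 34
[18, 5, 8, 9] → sum 40
[5, 8, 9, 19] → sum 41
[8, 9, 19, 11] → sum 47

38, 41, 41, 37, 33, 30, 40, 35, 34, 40, 41, 47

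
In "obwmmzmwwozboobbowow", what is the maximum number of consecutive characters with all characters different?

add o: [o] len 1
add b: [o, b] len 2
add w: [o, b, w] len 3
add m: [o, b, w, m] len 4
add m (repeat m, move left end past it): [m] len 1
add z: [m, z] len 2
add m (repeat m, move left end past it): [z, m] len 2
add w: [z, m, w] len 3
add w (repeat w, move left end past it): [w] len 1
add o: [w, o] len 2
add z: [w, o, z] len 3
add b: [w, o, z, b] len 4
add o (repeat o, move left end past it): [z, b, o] len 3
add o (repeat o, move left end past it): [o] len 1
add b: [o, b] len 2
add b (repeat b, move left end past it): [b] len 1
add o: [b, o] len 2
add w: [b, o, w] len 3
add o (repeat o, move left end past it): [w, o] len 2
add w (repeat w, move left end past it): [o, w] len 2
Longest all-distinct length: 4.

4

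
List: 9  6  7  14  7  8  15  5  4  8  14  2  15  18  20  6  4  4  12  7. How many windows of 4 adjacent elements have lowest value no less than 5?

9 6 7 14 → min 6  ≥ 5 ✓
6 7 14 7 → min 6  ≥ 5 ✓
7 14 7 8 → min 7  ≥ 5 ✓
14 7 8 15 → min 7  ≥ 5 ✓
7 8 15 5 → min 5  ≥ 5 ✓
8 15 5 4 → min 4
15 5 4 8 → min 4
5 4 8 14 → min 4
4 8 14 2 → min 2
8 14 2 15 → min 2
14 2 15 18 → min 2
2 15 18 20 → min 2
15 18 20 6 → min 6  ≥ 5 ✓
18 20 6 4 → min 4
20 6 4 4 → min 4
6 4 4 12 → min 4
4 4 12 7 → min 4
6 windows satisfy the condition.

6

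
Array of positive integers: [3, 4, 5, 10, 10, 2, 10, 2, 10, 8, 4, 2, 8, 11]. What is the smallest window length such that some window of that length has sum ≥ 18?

2

add 3: running sum 3 < 18
add 4: running sum 7 < 18
add 5: running sum 12 < 18
end 3: [4, 5, 10] sum 19, len 3
end 4: [10, 10] sum 20, len 2
end 5: [10, 10, 2] sum 22, len 3
end 6: [10, 2, 10] sum 22, len 3
end 7: [10, 2, 10, 2] sum 24, len 4
end 8: [10, 2, 10] sum 22, len 3
end 9: [10, 8] sum 18, len 2
end 10: [10, 8, 4] sum 22, len 3
end 11: [10, 8, 4, 2] sum 24, len 4
end 12: [8, 4, 2, 8] sum 22, len 4
end 13: [8, 11] sum 19, len 2
Shortest qualifying length: 2.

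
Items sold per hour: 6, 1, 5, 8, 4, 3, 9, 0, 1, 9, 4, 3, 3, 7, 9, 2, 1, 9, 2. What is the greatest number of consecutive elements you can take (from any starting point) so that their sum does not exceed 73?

16

add 6: [6] sum 6, len 1
add 1: [6, 1] sum 7, len 2
add 5: [6, 1, 5] sum 12, len 3
add 8: [6, 1, 5, 8] sum 20, len 4
add 4: [6, 1, 5, 8, 4] sum 24, len 5
add 3: [6, 1, 5, 8, 4, 3] sum 27, len 6
add 9: [6, 1, 5, 8, 4, 3, 9] sum 36, len 7
add 0: [6, 1, 5, 8, 4, 3, 9, 0] sum 36, len 8
add 1: [6, 1, 5, 8, 4, 3, 9, 0, 1] sum 37, len 9
add 9: [6, 1, 5, 8, 4, 3, 9, 0, 1, 9] sum 46, len 10
add 4: [6, 1, 5, 8, 4, 3, 9, 0, 1, 9, 4] sum 50, len 11
add 3: [6, 1, 5, 8, 4, 3, 9, 0, 1, 9, 4, 3] sum 53, len 12
add 3: [6, 1, 5, 8, 4, 3, 9, 0, 1, 9, 4, 3, 3] sum 56, len 13
add 7: [6, 1, 5, 8, 4, 3, 9, 0, 1, 9, 4, 3, 3, 7] sum 63, len 14
add 9: [6, 1, 5, 8, 4, 3, 9, 0, 1, 9, 4, 3, 3, 7, 9] sum 72, len 15
add 2: [1, 5, 8, 4, 3, 9, 0, 1, 9, 4, 3, 3, 7, 9, 2] sum 68, len 15
add 1: [1, 5, 8, 4, 3, 9, 0, 1, 9, 4, 3, 3, 7, 9, 2, 1] sum 69, len 16
add 9: [8, 4, 3, 9, 0, 1, 9, 4, 3, 3, 7, 9, 2, 1, 9] sum 72, len 15
add 2: [4, 3, 9, 0, 1, 9, 4, 3, 3, 7, 9, 2, 1, 9, 2] sum 66, len 15
Longest length seen: 16.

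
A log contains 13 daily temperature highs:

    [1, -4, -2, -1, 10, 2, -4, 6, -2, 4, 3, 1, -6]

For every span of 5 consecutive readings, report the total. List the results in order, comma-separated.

[1, -4, -2, -1, 10] → sum 4
[-4, -2, -1, 10, 2] → sum 5
[-2, -1, 10, 2, -4] → sum 5
[-1, 10, 2, -4, 6] → sum 13
[10, 2, -4, 6, -2] → sum 12
[2, -4, 6, -2, 4] → sum 6
[-4, 6, -2, 4, 3] → sum 7
[6, -2, 4, 3, 1] → sum 12
[-2, 4, 3, 1, -6] → sum 0

4, 5, 5, 13, 12, 6, 7, 12, 0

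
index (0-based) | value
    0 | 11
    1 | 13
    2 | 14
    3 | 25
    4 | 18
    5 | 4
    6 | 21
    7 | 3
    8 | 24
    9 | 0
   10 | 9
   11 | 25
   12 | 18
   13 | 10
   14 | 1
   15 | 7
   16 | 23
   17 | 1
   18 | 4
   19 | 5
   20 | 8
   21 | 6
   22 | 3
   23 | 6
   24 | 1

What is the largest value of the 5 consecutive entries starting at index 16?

Elements at indices 16..20: 23, 1, 4, 5, 8
max(23, 1, 4, 5, 8) = 23

23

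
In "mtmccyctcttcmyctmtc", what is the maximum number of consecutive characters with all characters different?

4

[m] len 1
[m, t] len 2
[t, m] len 2
[t, m, c] len 3
[c] len 1
[c, y] len 2
[y, c] len 2
[y, c, t] len 3
[t, c] len 2
[c, t] len 2
[t] len 1
[t, c] len 2
[t, c, m] len 3
[t, c, m, y] len 4
[m, y, c] len 3
[m, y, c, t] len 4
[y, c, t, m] len 4
[m, t] len 2
[m, t, c] len 3
Longest all-distinct length: 4.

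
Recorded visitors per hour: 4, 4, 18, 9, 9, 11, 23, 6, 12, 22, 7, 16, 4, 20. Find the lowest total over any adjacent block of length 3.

(4, 4, 18) → sum 26
(4, 18, 9) → sum 31
(18, 9, 9) → sum 36
(9, 9, 11) → sum 29
(9, 11, 23) → sum 43
(11, 23, 6) → sum 40
(23, 6, 12) → sum 41
(6, 12, 22) → sum 40
(12, 22, 7) → sum 41
(22, 7, 16) → sum 45
(7, 16, 4) → sum 27
(16, 4, 20) → sum 40
Lowest of these is 26.

26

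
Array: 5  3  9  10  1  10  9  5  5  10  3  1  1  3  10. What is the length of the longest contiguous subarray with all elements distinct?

add 5: [5] len 1
add 3: [5, 3] len 2
add 9: [5, 3, 9] len 3
add 10: [5, 3, 9, 10] len 4
add 1: [5, 3, 9, 10, 1] len 5
add 10 (repeat 10, move left end past it): [1, 10] len 2
add 9: [1, 10, 9] len 3
add 5: [1, 10, 9, 5] len 4
add 5 (repeat 5, move left end past it): [5] len 1
add 10: [5, 10] len 2
add 3: [5, 10, 3] len 3
add 1: [5, 10, 3, 1] len 4
add 1 (repeat 1, move left end past it): [1] len 1
add 3: [1, 3] len 2
add 10: [1, 3, 10] len 3
Longest all-distinct length: 5.

5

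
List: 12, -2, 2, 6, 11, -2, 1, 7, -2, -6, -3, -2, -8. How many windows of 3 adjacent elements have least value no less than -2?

(12, -2, 2) → min -2  ≥ -2 ✓
(-2, 2, 6) → min -2  ≥ -2 ✓
(2, 6, 11) → min 2  ≥ -2 ✓
(6, 11, -2) → min -2  ≥ -2 ✓
(11, -2, 1) → min -2  ≥ -2 ✓
(-2, 1, 7) → min -2  ≥ -2 ✓
(1, 7, -2) → min -2  ≥ -2 ✓
(7, -2, -6) → min -6
(-2, -6, -3) → min -6
(-6, -3, -2) → min -6
(-3, -2, -8) → min -8
7 windows satisfy the condition.

7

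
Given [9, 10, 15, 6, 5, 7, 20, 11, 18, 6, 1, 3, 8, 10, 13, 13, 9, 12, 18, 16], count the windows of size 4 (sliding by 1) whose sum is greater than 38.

9 10 15 6 → sum 40  > 38 ✓
10 15 6 5 → sum 36
15 6 5 7 → sum 33
6 5 7 20 → sum 38
5 7 20 11 → sum 43  > 38 ✓
7 20 11 18 → sum 56  > 38 ✓
20 11 18 6 → sum 55  > 38 ✓
11 18 6 1 → sum 36
18 6 1 3 → sum 28
6 1 3 8 → sum 18
1 3 8 10 → sum 22
3 8 10 13 → sum 34
8 10 13 13 → sum 44  > 38 ✓
10 13 13 9 → sum 45  > 38 ✓
13 13 9 12 → sum 47  > 38 ✓
13 9 12 18 → sum 52  > 38 ✓
9 12 18 16 → sum 55  > 38 ✓
9 windows satisfy the condition.

9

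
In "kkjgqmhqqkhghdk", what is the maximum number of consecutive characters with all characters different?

6

add k: [k] len 1
add k (repeat k, move left end past it): [k] len 1
add j: [k, j] len 2
add g: [k, j, g] len 3
add q: [k, j, g, q] len 4
add m: [k, j, g, q, m] len 5
add h: [k, j, g, q, m, h] len 6
add q (repeat q, move left end past it): [m, h, q] len 3
add q (repeat q, move left end past it): [q] len 1
add k: [q, k] len 2
add h: [q, k, h] len 3
add g: [q, k, h, g] len 4
add h (repeat h, move left end past it): [g, h] len 2
add d: [g, h, d] len 3
add k: [g, h, d, k] len 4
Longest all-distinct length: 6.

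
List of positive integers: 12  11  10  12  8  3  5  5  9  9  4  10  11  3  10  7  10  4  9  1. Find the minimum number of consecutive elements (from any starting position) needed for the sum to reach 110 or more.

14

add 12: running sum 12 < 110
add 11: running sum 23 < 110
add 10: running sum 33 < 110
add 12: running sum 45 < 110
add 8: running sum 53 < 110
add 3: running sum 56 < 110
add 5: running sum 61 < 110
add 5: running sum 66 < 110
add 9: running sum 75 < 110
add 9: running sum 84 < 110
add 4: running sum 88 < 110
add 10: running sum 98 < 110
add 11: running sum 109 < 110
add 3: shortest ending here [12, 11, 10, 12, 8, 3, 5, 5, 9, 9, 4, 10, 11, 3] sum 112, len 14
add 10: shortest ending here [11, 10, 12, 8, 3, 5, 5, 9, 9, 4, 10, 11, 3, 10] sum 110, len 14
add 7: shortest ending here [11, 10, 12, 8, 3, 5, 5, 9, 9, 4, 10, 11, 3, 10, 7] sum 117, len 15
add 10: shortest ending here [10, 12, 8, 3, 5, 5, 9, 9, 4, 10, 11, 3, 10, 7, 10] sum 116, len 15
add 4: shortest ending here [12, 8, 3, 5, 5, 9, 9, 4, 10, 11, 3, 10, 7, 10, 4] sum 110, len 15
add 9: shortest ending here [12, 8, 3, 5, 5, 9, 9, 4, 10, 11, 3, 10, 7, 10, 4, 9] sum 119, len 16
add 1: shortest ending here [12, 8, 3, 5, 5, 9, 9, 4, 10, 11, 3, 10, 7, 10, 4, 9, 1] sum 120, len 17
Shortest qualifying length: 14.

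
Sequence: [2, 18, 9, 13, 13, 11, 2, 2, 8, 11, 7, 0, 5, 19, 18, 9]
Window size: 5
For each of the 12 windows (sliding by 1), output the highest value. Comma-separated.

18, 18, 13, 13, 13, 11, 11, 11, 11, 19, 19, 19

[2, 18, 9, 13, 13] → max 18
[18, 9, 13, 13, 11] → max 18
[9, 13, 13, 11, 2] → max 13
[13, 13, 11, 2, 2] → max 13
[13, 11, 2, 2, 8] → max 13
[11, 2, 2, 8, 11] → max 11
[2, 2, 8, 11, 7] → max 11
[2, 8, 11, 7, 0] → max 11
[8, 11, 7, 0, 5] → max 11
[11, 7, 0, 5, 19] → max 19
[7, 0, 5, 19, 18] → max 19
[0, 5, 19, 18, 9] → max 19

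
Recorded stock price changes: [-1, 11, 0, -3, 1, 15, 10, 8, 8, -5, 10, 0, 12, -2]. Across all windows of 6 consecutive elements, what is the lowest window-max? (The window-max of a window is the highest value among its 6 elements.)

10

Each size-6 window and its max:
[-1, 11, 0, -3, 1, 15] → max 15
[11, 0, -3, 1, 15, 10] → max 15
[0, -3, 1, 15, 10, 8] → max 15
[-3, 1, 15, 10, 8, 8] → max 15
[1, 15, 10, 8, 8, -5] → max 15
[15, 10, 8, 8, -5, 10] → max 15
[10, 8, 8, -5, 10, 0] → max 10
[8, 8, -5, 10, 0, 12] → max 12
[8, -5, 10, 0, 12, -2] → max 12
Lowest of these is 10.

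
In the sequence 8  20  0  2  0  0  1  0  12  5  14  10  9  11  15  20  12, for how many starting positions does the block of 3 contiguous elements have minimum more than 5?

5

8 20 0 → min 0
20 0 2 → min 0
0 2 0 → min 0
2 0 0 → min 0
0 0 1 → min 0
0 1 0 → min 0
1 0 12 → min 0
0 12 5 → min 0
12 5 14 → min 5
5 14 10 → min 5
14 10 9 → min 9  > 5 ✓
10 9 11 → min 9  > 5 ✓
9 11 15 → min 9  > 5 ✓
11 15 20 → min 11  > 5 ✓
15 20 12 → min 12  > 5 ✓
5 windows satisfy the condition.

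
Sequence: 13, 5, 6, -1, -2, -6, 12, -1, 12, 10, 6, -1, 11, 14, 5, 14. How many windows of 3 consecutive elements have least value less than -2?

(13, 5, 6) → min 5
(5, 6, -1) → min -1
(6, -1, -2) → min -2
(-1, -2, -6) → min -6  < -2 ✓
(-2, -6, 12) → min -6  < -2 ✓
(-6, 12, -1) → min -6  < -2 ✓
(12, -1, 12) → min -1
(-1, 12, 10) → min -1
(12, 10, 6) → min 6
(10, 6, -1) → min -1
(6, -1, 11) → min -1
(-1, 11, 14) → min -1
(11, 14, 5) → min 5
(14, 5, 14) → min 5
3 windows satisfy the condition.

3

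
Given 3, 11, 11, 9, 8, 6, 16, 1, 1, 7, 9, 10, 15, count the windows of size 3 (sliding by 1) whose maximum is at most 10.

4

3 11 11 → max 11
11 11 9 → max 11
11 9 8 → max 11
9 8 6 → max 9  ≤ 10 ✓
8 6 16 → max 16
6 16 1 → max 16
16 1 1 → max 16
1 1 7 → max 7  ≤ 10 ✓
1 7 9 → max 9  ≤ 10 ✓
7 9 10 → max 10  ≤ 10 ✓
9 10 15 → max 15
4 windows satisfy the condition.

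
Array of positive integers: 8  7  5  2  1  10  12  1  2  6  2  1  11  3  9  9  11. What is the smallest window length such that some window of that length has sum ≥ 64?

Extend right; whenever the sum reaches 64, record the length and shrink from the left:
add 8: running sum 8 < 64
add 7: running sum 15 < 64
add 5: running sum 20 < 64
add 2: running sum 22 < 64
add 1: running sum 23 < 64
add 10: running sum 33 < 64
add 12: running sum 45 < 64
add 1: running sum 46 < 64
add 2: running sum 48 < 64
add 6: running sum 54 < 64
add 2: running sum 56 < 64
add 1: running sum 57 < 64
end 12: [8, 7, 5, 2, 1, 10, 12, 1, 2, 6, 2, 1, 11] sum 68, len 13
end 13: [8, 7, 5, 2, 1, 10, 12, 1, 2, 6, 2, 1, 11, 3] sum 71, len 14
end 14: [5, 2, 1, 10, 12, 1, 2, 6, 2, 1, 11, 3, 9] sum 65, len 13
end 15: [10, 12, 1, 2, 6, 2, 1, 11, 3, 9, 9] sum 66, len 11
end 16: [12, 1, 2, 6, 2, 1, 11, 3, 9, 9, 11] sum 67, len 11
Shortest qualifying length: 11.

11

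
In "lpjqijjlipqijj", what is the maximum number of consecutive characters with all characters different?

add l: [l] len 1
add p: [l, p] len 2
add j: [l, p, j] len 3
add q: [l, p, j, q] len 4
add i: [l, p, j, q, i] len 5
add j (repeat j, move left end past it): [q, i, j] len 3
add j (repeat j, move left end past it): [j] len 1
add l: [j, l] len 2
add i: [j, l, i] len 3
add p: [j, l, i, p] len 4
add q: [j, l, i, p, q] len 5
add i (repeat i, move left end past it): [p, q, i] len 3
add j: [p, q, i, j] len 4
add j (repeat j, move left end past it): [j] len 1
Longest all-distinct length: 5.

5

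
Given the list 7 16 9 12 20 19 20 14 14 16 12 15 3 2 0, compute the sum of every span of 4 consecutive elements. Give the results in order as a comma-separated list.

7 16 9 12 → sum 44
16 9 12 20 → sum 57
9 12 20 19 → sum 60
12 20 19 20 → sum 71
20 19 20 14 → sum 73
19 20 14 14 → sum 67
20 14 14 16 → sum 64
14 14 16 12 → sum 56
14 16 12 15 → sum 57
16 12 15 3 → sum 46
12 15 3 2 → sum 32
15 3 2 0 → sum 20

44, 57, 60, 71, 73, 67, 64, 56, 57, 46, 32, 20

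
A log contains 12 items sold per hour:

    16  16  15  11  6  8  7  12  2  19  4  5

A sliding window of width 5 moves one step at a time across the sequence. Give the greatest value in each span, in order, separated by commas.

(16, 16, 15, 11, 6) → max 16
(16, 15, 11, 6, 8) → max 16
(15, 11, 6, 8, 7) → max 15
(11, 6, 8, 7, 12) → max 12
(6, 8, 7, 12, 2) → max 12
(8, 7, 12, 2, 19) → max 19
(7, 12, 2, 19, 4) → max 19
(12, 2, 19, 4, 5) → max 19

16, 16, 15, 12, 12, 19, 19, 19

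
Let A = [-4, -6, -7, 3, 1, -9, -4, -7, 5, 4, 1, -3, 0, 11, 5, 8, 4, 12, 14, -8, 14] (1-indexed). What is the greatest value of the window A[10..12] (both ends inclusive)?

Elements at indices 10..12: 4, 1, -3
max(4, 1, -3) = 4

4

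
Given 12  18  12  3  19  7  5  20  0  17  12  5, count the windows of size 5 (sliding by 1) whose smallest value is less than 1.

4

[12, 18, 12, 3, 19] → min 3
[18, 12, 3, 19, 7] → min 3
[12, 3, 19, 7, 5] → min 3
[3, 19, 7, 5, 20] → min 3
[19, 7, 5, 20, 0] → min 0  < 1 ✓
[7, 5, 20, 0, 17] → min 0  < 1 ✓
[5, 20, 0, 17, 12] → min 0  < 1 ✓
[20, 0, 17, 12, 5] → min 0  < 1 ✓
4 windows satisfy the condition.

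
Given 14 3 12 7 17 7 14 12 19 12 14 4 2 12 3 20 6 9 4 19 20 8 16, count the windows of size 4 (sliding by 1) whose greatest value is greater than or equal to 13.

19

14 3 12 7 → max 14  ≥ 13 ✓
3 12 7 17 → max 17  ≥ 13 ✓
12 7 17 7 → max 17  ≥ 13 ✓
7 17 7 14 → max 17  ≥ 13 ✓
17 7 14 12 → max 17  ≥ 13 ✓
7 14 12 19 → max 19  ≥ 13 ✓
14 12 19 12 → max 19  ≥ 13 ✓
12 19 12 14 → max 19  ≥ 13 ✓
19 12 14 4 → max 19  ≥ 13 ✓
12 14 4 2 → max 14  ≥ 13 ✓
14 4 2 12 → max 14  ≥ 13 ✓
4 2 12 3 → max 12
2 12 3 20 → max 20  ≥ 13 ✓
12 3 20 6 → max 20  ≥ 13 ✓
3 20 6 9 → max 20  ≥ 13 ✓
20 6 9 4 → max 20  ≥ 13 ✓
6 9 4 19 → max 19  ≥ 13 ✓
9 4 19 20 → max 20  ≥ 13 ✓
4 19 20 8 → max 20  ≥ 13 ✓
19 20 8 16 → max 20  ≥ 13 ✓
19 windows satisfy the condition.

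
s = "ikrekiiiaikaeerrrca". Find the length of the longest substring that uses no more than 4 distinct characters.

11

[i] 1 distinct, len 1
[i, k] 2 distinct, len 2
[i, k, r] 3 distinct, len 3
[i, k, r, e] 4 distinct, len 4
[i, k, r, e, k] 4 distinct, len 5
[i, k, r, e, k, i] 4 distinct, len 6
[i, k, r, e, k, i, i] 4 distinct, len 7
[i, k, r, e, k, i, i, i] 4 distinct, len 8
[e, k, i, i, i, a] 4 distinct, len 6
[e, k, i, i, i, a, i] 4 distinct, len 7
[e, k, i, i, i, a, i, k] 4 distinct, len 8
[e, k, i, i, i, a, i, k, a] 4 distinct, len 9
[e, k, i, i, i, a, i, k, a, e] 4 distinct, len 10
[e, k, i, i, i, a, i, k, a, e, e] 4 distinct, len 11
[k, a, e, e, r] 4 distinct, len 5
[k, a, e, e, r, r] 4 distinct, len 6
[k, a, e, e, r, r, r] 4 distinct, len 7
[a, e, e, r, r, r, c] 4 distinct, len 7
[a, e, e, r, r, r, c, a] 4 distinct, len 8
Longest length with ≤4 distinct: 11.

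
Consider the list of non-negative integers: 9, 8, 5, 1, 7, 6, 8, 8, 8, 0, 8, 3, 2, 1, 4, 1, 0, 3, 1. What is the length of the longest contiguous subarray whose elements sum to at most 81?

18

[9] sum 9 len 1
[9, 8] sum 17 len 2
[9, 8, 5] sum 22 len 3
[9, 8, 5, 1] sum 23 len 4
[9, 8, 5, 1, 7] sum 30 len 5
[9, 8, 5, 1, 7, 6] sum 36 len 6
[9, 8, 5, 1, 7, 6, 8] sum 44 len 7
[9, 8, 5, 1, 7, 6, 8, 8] sum 52 len 8
[9, 8, 5, 1, 7, 6, 8, 8, 8] sum 60 len 9
[9, 8, 5, 1, 7, 6, 8, 8, 8, 0] sum 60 len 10
[9, 8, 5, 1, 7, 6, 8, 8, 8, 0, 8] sum 68 len 11
[9, 8, 5, 1, 7, 6, 8, 8, 8, 0, 8, 3] sum 71 len 12
[9, 8, 5, 1, 7, 6, 8, 8, 8, 0, 8, 3, 2] sum 73 len 13
[9, 8, 5, 1, 7, 6, 8, 8, 8, 0, 8, 3, 2, 1] sum 74 len 14
[9, 8, 5, 1, 7, 6, 8, 8, 8, 0, 8, 3, 2, 1, 4] sum 78 len 15
[9, 8, 5, 1, 7, 6, 8, 8, 8, 0, 8, 3, 2, 1, 4, 1] sum 79 len 16
[9, 8, 5, 1, 7, 6, 8, 8, 8, 0, 8, 3, 2, 1, 4, 1, 0] sum 79 len 17
[8, 5, 1, 7, 6, 8, 8, 8, 0, 8, 3, 2, 1, 4, 1, 0, 3] sum 73 len 17
[8, 5, 1, 7, 6, 8, 8, 8, 0, 8, 3, 2, 1, 4, 1, 0, 3, 1] sum 74 len 18
Longest length seen: 18.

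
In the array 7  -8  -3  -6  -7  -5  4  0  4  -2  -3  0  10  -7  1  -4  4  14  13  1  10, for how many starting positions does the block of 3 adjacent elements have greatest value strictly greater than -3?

7 -8 -3 → max 7  > -3 ✓
-8 -3 -6 → max -3
-3 -6 -7 → max -3
-6 -7 -5 → max -5
-7 -5 4 → max 4  > -3 ✓
-5 4 0 → max 4  > -3 ✓
4 0 4 → max 4  > -3 ✓
0 4 -2 → max 4  > -3 ✓
4 -2 -3 → max 4  > -3 ✓
-2 -3 0 → max 0  > -3 ✓
-3 0 10 → max 10  > -3 ✓
0 10 -7 → max 10  > -3 ✓
10 -7 1 → max 10  > -3 ✓
-7 1 -4 → max 1  > -3 ✓
1 -4 4 → max 4  > -3 ✓
-4 4 14 → max 14  > -3 ✓
4 14 13 → max 14  > -3 ✓
14 13 1 → max 14  > -3 ✓
13 1 10 → max 13  > -3 ✓
16 windows satisfy the condition.

16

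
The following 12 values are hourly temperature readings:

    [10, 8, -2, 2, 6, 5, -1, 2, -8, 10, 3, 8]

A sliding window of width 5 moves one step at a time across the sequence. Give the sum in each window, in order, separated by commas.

24, 19, 10, 14, 4, 8, 6, 15

(10, 8, -2, 2, 6) → sum 24
(8, -2, 2, 6, 5) → sum 19
(-2, 2, 6, 5, -1) → sum 10
(2, 6, 5, -1, 2) → sum 14
(6, 5, -1, 2, -8) → sum 4
(5, -1, 2, -8, 10) → sum 8
(-1, 2, -8, 10, 3) → sum 6
(2, -8, 10, 3, 8) → sum 15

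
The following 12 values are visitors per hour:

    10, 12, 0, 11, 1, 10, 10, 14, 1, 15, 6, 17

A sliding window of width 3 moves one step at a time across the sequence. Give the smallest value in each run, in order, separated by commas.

10 12 0 → min 0
12 0 11 → min 0
0 11 1 → min 0
11 1 10 → min 1
1 10 10 → min 1
10 10 14 → min 10
10 14 1 → min 1
14 1 15 → min 1
1 15 6 → min 1
15 6 17 → min 6

0, 0, 0, 1, 1, 10, 1, 1, 1, 6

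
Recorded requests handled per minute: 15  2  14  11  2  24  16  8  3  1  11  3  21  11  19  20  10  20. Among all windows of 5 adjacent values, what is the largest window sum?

81

(15, 2, 14, 11, 2) → sum 44
(2, 14, 11, 2, 24) → sum 53
(14, 11, 2, 24, 16) → sum 67
(11, 2, 24, 16, 8) → sum 61
(2, 24, 16, 8, 3) → sum 53
(24, 16, 8, 3, 1) → sum 52
(16, 8, 3, 1, 11) → sum 39
(8, 3, 1, 11, 3) → sum 26
(3, 1, 11, 3, 21) → sum 39
(1, 11, 3, 21, 11) → sum 47
(11, 3, 21, 11, 19) → sum 65
(3, 21, 11, 19, 20) → sum 74
(21, 11, 19, 20, 10) → sum 81
(11, 19, 20, 10, 20) → sum 80
Largest of these is 81.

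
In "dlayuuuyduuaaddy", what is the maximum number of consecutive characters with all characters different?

add d: [d] len 1
add l: [d, l] len 2
add a: [d, l, a] len 3
add y: [d, l, a, y] len 4
add u: [d, l, a, y, u] len 5
add u (repeat u, move left end past it): [u] len 1
add u (repeat u, move left end past it): [u] len 1
add y: [u, y] len 2
add d: [u, y, d] len 3
add u (repeat u, move left end past it): [y, d, u] len 3
add u (repeat u, move left end past it): [u] len 1
add a: [u, a] len 2
add a (repeat a, move left end past it): [a] len 1
add d: [a, d] len 2
add d (repeat d, move left end past it): [d] len 1
add y: [d, y] len 2
Longest all-distinct length: 5.

5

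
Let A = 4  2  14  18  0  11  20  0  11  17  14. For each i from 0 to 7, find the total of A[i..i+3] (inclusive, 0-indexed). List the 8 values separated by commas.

[4, 2, 14, 18] → sum 38
[2, 14, 18, 0] → sum 34
[14, 18, 0, 11] → sum 43
[18, 0, 11, 20] → sum 49
[0, 11, 20, 0] → sum 31
[11, 20, 0, 11] → sum 42
[20, 0, 11, 17] → sum 48
[0, 11, 17, 14] → sum 42

38, 34, 43, 49, 31, 42, 48, 42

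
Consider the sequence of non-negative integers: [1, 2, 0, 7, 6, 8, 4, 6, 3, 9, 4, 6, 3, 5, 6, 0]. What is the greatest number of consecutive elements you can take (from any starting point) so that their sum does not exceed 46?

Extend to the right; shrink from the left whenever the sum exceeds 46:
[1] sum 1 len 1
[1, 2] sum 3 len 2
[1, 2, 0] sum 3 len 3
[1, 2, 0, 7] sum 10 len 4
[1, 2, 0, 7, 6] sum 16 len 5
[1, 2, 0, 7, 6, 8] sum 24 len 6
[1, 2, 0, 7, 6, 8, 4] sum 28 len 7
[1, 2, 0, 7, 6, 8, 4, 6] sum 34 len 8
[1, 2, 0, 7, 6, 8, 4, 6, 3] sum 37 len 9
[1, 2, 0, 7, 6, 8, 4, 6, 3, 9] sum 46 len 10
[6, 8, 4, 6, 3, 9, 4] sum 40 len 7
[6, 8, 4, 6, 3, 9, 4, 6] sum 46 len 8
[8, 4, 6, 3, 9, 4, 6, 3] sum 43 len 8
[4, 6, 3, 9, 4, 6, 3, 5] sum 40 len 8
[4, 6, 3, 9, 4, 6, 3, 5, 6] sum 46 len 9
[4, 6, 3, 9, 4, 6, 3, 5, 6, 0] sum 46 len 10
Longest length seen: 10.

10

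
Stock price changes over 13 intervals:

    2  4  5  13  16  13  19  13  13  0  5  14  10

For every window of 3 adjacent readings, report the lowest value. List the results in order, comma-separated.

2, 4, 5, 13, 13, 13, 13, 0, 0, 0, 5

[2, 4, 5] → min 2
[4, 5, 13] → min 4
[5, 13, 16] → min 5
[13, 16, 13] → min 13
[16, 13, 19] → min 13
[13, 19, 13] → min 13
[19, 13, 13] → min 13
[13, 13, 0] → min 0
[13, 0, 5] → min 0
[0, 5, 14] → min 0
[5, 14, 10] → min 5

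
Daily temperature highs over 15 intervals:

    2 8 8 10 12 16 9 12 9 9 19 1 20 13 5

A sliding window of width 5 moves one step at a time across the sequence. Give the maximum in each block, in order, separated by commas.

[2, 8, 8, 10, 12] → max 12
[8, 8, 10, 12, 16] → max 16
[8, 10, 12, 16, 9] → max 16
[10, 12, 16, 9, 12] → max 16
[12, 16, 9, 12, 9] → max 16
[16, 9, 12, 9, 9] → max 16
[9, 12, 9, 9, 19] → max 19
[12, 9, 9, 19, 1] → max 19
[9, 9, 19, 1, 20] → max 20
[9, 19, 1, 20, 13] → max 20
[19, 1, 20, 13, 5] → max 20

12, 16, 16, 16, 16, 16, 19, 19, 20, 20, 20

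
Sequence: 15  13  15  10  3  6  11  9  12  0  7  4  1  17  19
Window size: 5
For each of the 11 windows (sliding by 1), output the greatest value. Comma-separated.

15 13 15 10 3 → max 15
13 15 10 3 6 → max 15
15 10 3 6 11 → max 15
10 3 6 11 9 → max 11
3 6 11 9 12 → max 12
6 11 9 12 0 → max 12
11 9 12 0 7 → max 12
9 12 0 7 4 → max 12
12 0 7 4 1 → max 12
0 7 4 1 17 → max 17
7 4 1 17 19 → max 19

15, 15, 15, 11, 12, 12, 12, 12, 12, 17, 19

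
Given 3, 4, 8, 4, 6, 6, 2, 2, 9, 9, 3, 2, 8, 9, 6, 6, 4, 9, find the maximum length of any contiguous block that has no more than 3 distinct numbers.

6

add 3: window [3] (1 distinct), len 1
add 4: window [3, 4] (2 distinct), len 2
add 8: window [3, 4, 8] (3 distinct), len 3
add 4: window [3, 4, 8, 4] (3 distinct), len 4
add 6: window [4, 8, 4, 6] (3 distinct), len 4
add 6: window [4, 8, 4, 6, 6] (3 distinct), len 5
add 2: window [4, 6, 6, 2] (3 distinct), len 4
add 2: window [4, 6, 6, 2, 2] (3 distinct), len 5
add 9: window [6, 6, 2, 2, 9] (3 distinct), len 5
add 9: window [6, 6, 2, 2, 9, 9] (3 distinct), len 6
add 3: window [2, 2, 9, 9, 3] (3 distinct), len 5
add 2: window [2, 2, 9, 9, 3, 2] (3 distinct), len 6
add 8: window [3, 2, 8] (3 distinct), len 3
add 9: window [2, 8, 9] (3 distinct), len 3
add 6: window [8, 9, 6] (3 distinct), len 3
add 6: window [8, 9, 6, 6] (3 distinct), len 4
add 4: window [9, 6, 6, 4] (3 distinct), len 4
add 9: window [9, 6, 6, 4, 9] (3 distinct), len 5
Longest length with ≤3 distinct: 6.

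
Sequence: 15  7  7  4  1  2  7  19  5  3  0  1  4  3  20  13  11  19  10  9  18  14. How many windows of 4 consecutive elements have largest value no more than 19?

15 7 7 4 → max 15  ≤ 19 ✓
7 7 4 1 → max 7  ≤ 19 ✓
7 4 1 2 → max 7  ≤ 19 ✓
4 1 2 7 → max 7  ≤ 19 ✓
1 2 7 19 → max 19  ≤ 19 ✓
2 7 19 5 → max 19  ≤ 19 ✓
7 19 5 3 → max 19  ≤ 19 ✓
19 5 3 0 → max 19  ≤ 19 ✓
5 3 0 1 → max 5  ≤ 19 ✓
3 0 1 4 → max 4  ≤ 19 ✓
0 1 4 3 → max 4  ≤ 19 ✓
1 4 3 20 → max 20
4 3 20 13 → max 20
3 20 13 11 → max 20
20 13 11 19 → max 20
13 11 19 10 → max 19  ≤ 19 ✓
11 19 10 9 → max 19  ≤ 19 ✓
19 10 9 18 → max 19  ≤ 19 ✓
10 9 18 14 → max 18  ≤ 19 ✓
15 windows satisfy the condition.

15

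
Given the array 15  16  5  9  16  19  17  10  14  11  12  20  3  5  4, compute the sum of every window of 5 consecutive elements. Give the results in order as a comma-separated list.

15 16 5 9 16 → sum 61
16 5 9 16 19 → sum 65
5 9 16 19 17 → sum 66
9 16 19 17 10 → sum 71
16 19 17 10 14 → sum 76
19 17 10 14 11 → sum 71
17 10 14 11 12 → sum 64
10 14 11 12 20 → sum 67
14 11 12 20 3 → sum 60
11 12 20 3 5 → sum 51
12 20 3 5 4 → sum 44

61, 65, 66, 71, 76, 71, 64, 67, 60, 51, 44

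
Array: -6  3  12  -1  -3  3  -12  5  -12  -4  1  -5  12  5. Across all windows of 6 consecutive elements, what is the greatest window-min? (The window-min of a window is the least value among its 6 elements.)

(-6, 3, 12, -1, -3, 3) → min -6
(3, 12, -1, -3, 3, -12) → min -12
(12, -1, -3, 3, -12, 5) → min -12
(-1, -3, 3, -12, 5, -12) → min -12
(-3, 3, -12, 5, -12, -4) → min -12
(3, -12, 5, -12, -4, 1) → min -12
(-12, 5, -12, -4, 1, -5) → min -12
(5, -12, -4, 1, -5, 12) → min -12
(-12, -4, 1, -5, 12, 5) → min -12
Greatest of these is -6.

-6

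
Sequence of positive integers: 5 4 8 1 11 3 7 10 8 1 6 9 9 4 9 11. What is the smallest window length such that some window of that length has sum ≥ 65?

add 5: running sum 5 < 65
add 4: running sum 9 < 65
add 8: running sum 17 < 65
add 1: running sum 18 < 65
add 11: running sum 29 < 65
add 3: running sum 32 < 65
add 7: running sum 39 < 65
add 10: running sum 49 < 65
add 8: running sum 57 < 65
add 1: running sum 58 < 65
add 6: running sum 64 < 65
add 9: shortest ending here [4, 8, 1, 11, 3, 7, 10, 8, 1, 6, 9] sum 68, len 11
add 9: shortest ending here [1, 11, 3, 7, 10, 8, 1, 6, 9, 9] sum 65, len 10
add 4: shortest ending here [11, 3, 7, 10, 8, 1, 6, 9, 9, 4] sum 68, len 10
add 9: shortest ending here [3, 7, 10, 8, 1, 6, 9, 9, 4, 9] sum 66, len 10
add 11: shortest ending here [10, 8, 1, 6, 9, 9, 4, 9, 11] sum 67, len 9
Shortest qualifying length: 9.

9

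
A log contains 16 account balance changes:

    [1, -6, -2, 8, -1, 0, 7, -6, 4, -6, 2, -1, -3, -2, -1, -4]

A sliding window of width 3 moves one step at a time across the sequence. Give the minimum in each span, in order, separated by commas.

Sliding a size-3 window across the 16 values:
1 -6 -2 → min -6
-6 -2 8 → min -6
-2 8 -1 → min -2
8 -1 0 → min -1
-1 0 7 → min -1
0 7 -6 → min -6
7 -6 4 → min -6
-6 4 -6 → min -6
4 -6 2 → min -6
-6 2 -1 → min -6
2 -1 -3 → min -3
-1 -3 -2 → min -3
-3 -2 -1 → min -3
-2 -1 -4 → min -4

-6, -6, -2, -1, -1, -6, -6, -6, -6, -6, -3, -3, -3, -4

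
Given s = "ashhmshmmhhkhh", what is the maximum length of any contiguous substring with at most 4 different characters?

add a: window [a] (1 distinct), len 1
add s: window [a, s] (2 distinct), len 2
add h: window [a, s, h] (3 distinct), len 3
add h: window [a, s, h, h] (3 distinct), len 4
add m: window [a, s, h, h, m] (4 distinct), len 5
add s: window [a, s, h, h, m, s] (4 distinct), len 6
add h: window [a, s, h, h, m, s, h] (4 distinct), len 7
add m: window [a, s, h, h, m, s, h, m] (4 distinct), len 8
add m: window [a, s, h, h, m, s, h, m, m] (4 distinct), len 9
add h: window [a, s, h, h, m, s, h, m, m, h] (4 distinct), len 10
add h: window [a, s, h, h, m, s, h, m, m, h, h] (4 distinct), len 11
add k: window [s, h, h, m, s, h, m, m, h, h, k] (4 distinct), len 11
add h: window [s, h, h, m, s, h, m, m, h, h, k, h] (4 distinct), len 12
add h: window [s, h, h, m, s, h, m, m, h, h, k, h, h] (4 distinct), len 13
Longest length with ≤4 distinct: 13.

13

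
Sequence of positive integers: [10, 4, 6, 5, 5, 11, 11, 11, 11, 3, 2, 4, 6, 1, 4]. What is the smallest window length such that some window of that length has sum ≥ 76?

10

add 10: running sum 10 < 76
add 4: running sum 14 < 76
add 6: running sum 20 < 76
add 5: running sum 25 < 76
add 5: running sum 30 < 76
add 11: running sum 41 < 76
add 11: running sum 52 < 76
add 11: running sum 63 < 76
add 11: running sum 74 < 76
add 3: shortest ending here [10, 4, 6, 5, 5, 11, 11, 11, 11, 3] sum 77, len 10
add 2: shortest ending here [10, 4, 6, 5, 5, 11, 11, 11, 11, 3, 2] sum 79, len 11
add 4: shortest ending here [10, 4, 6, 5, 5, 11, 11, 11, 11, 3, 2, 4] sum 83, len 12
add 6: shortest ending here [4, 6, 5, 5, 11, 11, 11, 11, 3, 2, 4, 6] sum 79, len 12
add 1: shortest ending here [6, 5, 5, 11, 11, 11, 11, 3, 2, 4, 6, 1] sum 76, len 12
add 4: shortest ending here [6, 5, 5, 11, 11, 11, 11, 3, 2, 4, 6, 1, 4] sum 80, len 13
Shortest qualifying length: 10.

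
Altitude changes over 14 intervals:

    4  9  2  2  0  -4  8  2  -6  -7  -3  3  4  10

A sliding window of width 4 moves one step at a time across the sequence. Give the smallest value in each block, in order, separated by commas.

[4, 9, 2, 2] → min 2
[9, 2, 2, 0] → min 0
[2, 2, 0, -4] → min -4
[2, 0, -4, 8] → min -4
[0, -4, 8, 2] → min -4
[-4, 8, 2, -6] → min -6
[8, 2, -6, -7] → min -7
[2, -6, -7, -3] → min -7
[-6, -7, -3, 3] → min -7
[-7, -3, 3, 4] → min -7
[-3, 3, 4, 10] → min -3

2, 0, -4, -4, -4, -6, -7, -7, -7, -7, -3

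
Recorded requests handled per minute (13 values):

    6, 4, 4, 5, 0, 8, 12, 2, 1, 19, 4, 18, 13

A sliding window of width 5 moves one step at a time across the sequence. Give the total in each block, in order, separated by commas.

19, 21, 29, 27, 23, 42, 38, 44, 55

(6, 4, 4, 5, 0) → sum 19
(4, 4, 5, 0, 8) → sum 21
(4, 5, 0, 8, 12) → sum 29
(5, 0, 8, 12, 2) → sum 27
(0, 8, 12, 2, 1) → sum 23
(8, 12, 2, 1, 19) → sum 42
(12, 2, 1, 19, 4) → sum 38
(2, 1, 19, 4, 18) → sum 44
(1, 19, 4, 18, 13) → sum 55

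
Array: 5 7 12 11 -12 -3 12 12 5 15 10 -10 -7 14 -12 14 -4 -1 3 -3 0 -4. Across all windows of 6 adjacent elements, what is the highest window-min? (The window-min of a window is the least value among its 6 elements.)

Each size-6 window and its min:
5 7 12 11 -12 -3 → min -12
7 12 11 -12 -3 12 → min -12
12 11 -12 -3 12 12 → min -12
11 -12 -3 12 12 5 → min -12
-12 -3 12 12 5 15 → min -12
-3 12 12 5 15 10 → min -3
12 12 5 15 10 -10 → min -10
12 5 15 10 -10 -7 → min -10
5 15 10 -10 -7 14 → min -10
15 10 -10 -7 14 -12 → min -12
10 -10 -7 14 -12 14 → min -12
-10 -7 14 -12 14 -4 → min -12
-7 14 -12 14 -4 -1 → min -12
14 -12 14 -4 -1 3 → min -12
-12 14 -4 -1 3 -3 → min -12
14 -4 -1 3 -3 0 → min -4
-4 -1 3 -3 0 -4 → min -4
Highest of these is -3.

-3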